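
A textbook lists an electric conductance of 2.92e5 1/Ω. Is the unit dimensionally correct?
Yes

electric conductance has SI base units: A^2 * s^3 / (kg * m^2)
1/Ω reduces to the same SI base units, so it is a valid unit for electric conductance.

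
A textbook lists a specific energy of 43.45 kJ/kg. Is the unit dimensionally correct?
Yes

specific energy has SI base units: m^2 / s^2
kJ/kg reduces to the same SI base units, so it is a valid unit for specific energy.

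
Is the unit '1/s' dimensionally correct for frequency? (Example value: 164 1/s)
Yes

frequency has SI base units: 1 / s
1/s reduces to the same SI base units, so it is a valid unit for frequency.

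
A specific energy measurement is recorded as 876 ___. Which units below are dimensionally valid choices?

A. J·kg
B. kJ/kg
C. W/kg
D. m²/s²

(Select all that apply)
B, D

specific energy has SI base units: m^2 / s^2

Checking each option against m^2 / s^2:
  A. J·kg: ✗ does not match
  B. kJ/kg: ✓ matches
  C. W/kg: ✗ does not match
  D. m²/s²: ✓ matches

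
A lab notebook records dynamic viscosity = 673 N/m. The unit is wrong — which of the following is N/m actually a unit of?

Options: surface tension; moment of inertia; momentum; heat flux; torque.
surface tension

dynamic viscosity should have units dimensionally equivalent to kg / (m * s) (e.g. Pa·s).
The given unit 'N/m' reduces to kg / s^2. Of the listed options, that is the dimensionality of surface tension.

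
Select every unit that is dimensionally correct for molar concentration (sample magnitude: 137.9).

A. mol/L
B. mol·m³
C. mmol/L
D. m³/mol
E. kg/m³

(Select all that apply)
A, C

molar concentration has SI base units: mol / m^3

Checking each option against mol / m^3:
  A. mol/L: ✓ matches
  B. mol·m³: ✗ does not match
  C. mmol/L: ✓ matches
  D. m³/mol: ✗ does not match
  E. kg/m³: ✗ does not match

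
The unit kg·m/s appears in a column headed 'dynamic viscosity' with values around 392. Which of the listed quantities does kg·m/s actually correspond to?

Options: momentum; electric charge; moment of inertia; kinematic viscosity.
momentum

dynamic viscosity should have units dimensionally equivalent to kg / (m * s) (e.g. Pa·s).
The given unit 'kg·m/s' reduces to kg * m / s. Of the listed options, that is the dimensionality of momentum.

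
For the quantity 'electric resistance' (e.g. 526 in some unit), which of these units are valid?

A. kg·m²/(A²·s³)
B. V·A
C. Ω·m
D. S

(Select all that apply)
A

electric resistance has SI base units: kg * m^2 / (A^2 * s^3)

Checking each option against kg * m^2 / (A^2 * s^3):
  A. kg·m²/(A²·s³): ✓ matches
  B. V·A: ✗ does not match
  C. Ω·m: ✗ does not match
  D. S: ✗ does not match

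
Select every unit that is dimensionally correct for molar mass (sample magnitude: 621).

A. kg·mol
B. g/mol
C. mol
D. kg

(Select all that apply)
B

molar mass has SI base units: kg / mol

Checking each option against kg / mol:
  A. kg·mol: ✗ does not match
  B. g/mol: ✓ matches
  C. mol: ✗ does not match
  D. kg: ✗ does not match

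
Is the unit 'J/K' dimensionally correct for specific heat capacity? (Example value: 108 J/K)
No

specific heat capacity has SI base units: m^2 / (s^2 * K)
J/K does NOT reduce to m^2 / (s^2 * K); a valid unit for specific heat capacity would be e.g. J/(kg·K).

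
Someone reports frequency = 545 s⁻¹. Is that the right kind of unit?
Yes

frequency has SI base units: 1 / s
s⁻¹ reduces to the same SI base units, so it is a valid unit for frequency.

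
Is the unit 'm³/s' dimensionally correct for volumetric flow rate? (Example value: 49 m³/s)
Yes

volumetric flow rate has SI base units: m^3 / s
m³/s reduces to the same SI base units, so it is a valid unit for volumetric flow rate.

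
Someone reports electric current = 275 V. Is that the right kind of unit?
No

electric current has SI base units: A
V does NOT reduce to A; a valid unit for electric current would be e.g. A.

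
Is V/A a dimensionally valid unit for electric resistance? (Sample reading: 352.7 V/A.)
Yes

electric resistance has SI base units: kg * m^2 / (A^2 * s^3)
V/A reduces to the same SI base units, so it is a valid unit for electric resistance.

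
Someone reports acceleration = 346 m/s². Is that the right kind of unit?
Yes

acceleration has SI base units: m / s^2
m/s² reduces to the same SI base units, so it is a valid unit for acceleration.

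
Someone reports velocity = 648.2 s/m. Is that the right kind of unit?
No

velocity has SI base units: m / s
s/m does NOT reduce to m / s; a valid unit for velocity would be e.g. m/s.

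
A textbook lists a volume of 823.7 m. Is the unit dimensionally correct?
No

volume has SI base units: m^3
m does NOT reduce to m^3; a valid unit for volume would be e.g. m³.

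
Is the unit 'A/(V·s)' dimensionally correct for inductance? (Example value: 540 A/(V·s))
No

inductance has SI base units: kg * m^2 / (A^2 * s^2)
A/(V·s) does NOT reduce to kg * m^2 / (A^2 * s^2); a valid unit for inductance would be e.g. H.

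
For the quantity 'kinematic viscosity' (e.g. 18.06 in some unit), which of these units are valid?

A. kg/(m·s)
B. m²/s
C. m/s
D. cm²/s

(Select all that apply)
B, D

kinematic viscosity has SI base units: m^2 / s

Checking each option against m^2 / s:
  A. kg/(m·s): ✗ does not match
  B. m²/s: ✓ matches
  C. m/s: ✗ does not match
  D. cm²/s: ✓ matches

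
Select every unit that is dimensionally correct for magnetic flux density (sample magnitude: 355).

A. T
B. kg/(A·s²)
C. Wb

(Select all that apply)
A, B

magnetic flux density has SI base units: kg / (A * s^2)

Checking each option against kg / (A * s^2):
  A. T: ✓ matches
  B. kg/(A·s²): ✓ matches
  C. Wb: ✗ does not match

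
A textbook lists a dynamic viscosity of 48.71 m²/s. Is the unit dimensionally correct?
No

dynamic viscosity has SI base units: kg / (m * s)
m²/s does NOT reduce to kg / (m * s); a valid unit for dynamic viscosity would be e.g. Pa·s.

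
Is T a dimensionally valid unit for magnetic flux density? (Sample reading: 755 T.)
Yes

magnetic flux density has SI base units: kg / (A * s^2)
T reduces to the same SI base units, so it is a valid unit for magnetic flux density.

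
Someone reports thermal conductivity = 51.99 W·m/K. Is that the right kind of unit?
No

thermal conductivity has SI base units: kg * m / (s^3 * K)
W·m/K does NOT reduce to kg * m / (s^3 * K); a valid unit for thermal conductivity would be e.g. W/(m·K).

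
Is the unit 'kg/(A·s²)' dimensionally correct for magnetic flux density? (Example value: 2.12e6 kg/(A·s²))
Yes

magnetic flux density has SI base units: kg / (A * s^2)
kg/(A·s²) reduces to the same SI base units, so it is a valid unit for magnetic flux density.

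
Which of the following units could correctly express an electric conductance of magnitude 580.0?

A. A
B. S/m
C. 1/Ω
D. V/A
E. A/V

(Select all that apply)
C, E

electric conductance has SI base units: A^2 * s^3 / (kg * m^2)

Checking each option against A^2 * s^3 / (kg * m^2):
  A. A: ✗ does not match
  B. S/m: ✗ does not match
  C. 1/Ω: ✓ matches
  D. V/A: ✗ does not match
  E. A/V: ✓ matches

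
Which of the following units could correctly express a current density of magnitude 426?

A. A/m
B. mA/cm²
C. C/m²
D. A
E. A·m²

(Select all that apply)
B

current density has SI base units: A / m^2

Checking each option against A / m^2:
  A. A/m: ✗ does not match
  B. mA/cm²: ✓ matches
  C. C/m²: ✗ does not match
  D. A: ✗ does not match
  E. A·m²: ✗ does not match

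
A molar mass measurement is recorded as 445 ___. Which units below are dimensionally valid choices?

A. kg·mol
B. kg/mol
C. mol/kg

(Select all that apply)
B

molar mass has SI base units: kg / mol

Checking each option against kg / mol:
  A. kg·mol: ✗ does not match
  B. kg/mol: ✓ matches
  C. mol/kg: ✗ does not match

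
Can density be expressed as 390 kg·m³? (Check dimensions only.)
No

density has SI base units: kg / m^3
kg·m³ does NOT reduce to kg / m^3; a valid unit for density would be e.g. kg/m³.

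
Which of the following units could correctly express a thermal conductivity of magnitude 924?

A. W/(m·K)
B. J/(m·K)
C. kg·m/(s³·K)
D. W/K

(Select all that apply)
A, C

thermal conductivity has SI base units: kg * m / (s^3 * K)

Checking each option against kg * m / (s^3 * K):
  A. W/(m·K): ✓ matches
  B. J/(m·K): ✗ does not match
  C. kg·m/(s³·K): ✓ matches
  D. W/K: ✗ does not match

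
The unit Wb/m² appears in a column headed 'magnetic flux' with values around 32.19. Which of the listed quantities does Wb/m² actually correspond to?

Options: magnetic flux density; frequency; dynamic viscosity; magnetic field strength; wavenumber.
magnetic flux density

magnetic flux should have units dimensionally equivalent to kg * m^2 / (A * s^2) (e.g. Wb).
The given unit 'Wb/m²' reduces to kg / (A * s^2). Of the listed options, that is the dimensionality of magnetic flux density.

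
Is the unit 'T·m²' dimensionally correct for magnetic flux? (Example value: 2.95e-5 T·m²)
Yes

magnetic flux has SI base units: kg * m^2 / (A * s^2)
T·m² reduces to the same SI base units, so it is a valid unit for magnetic flux.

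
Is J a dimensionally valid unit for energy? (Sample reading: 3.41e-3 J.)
Yes

energy has SI base units: kg * m^2 / s^2
J reduces to the same SI base units, so it is a valid unit for energy.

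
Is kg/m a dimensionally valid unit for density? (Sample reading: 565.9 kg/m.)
No

density has SI base units: kg / m^3
kg/m does NOT reduce to kg / m^3; a valid unit for density would be e.g. kg/m³.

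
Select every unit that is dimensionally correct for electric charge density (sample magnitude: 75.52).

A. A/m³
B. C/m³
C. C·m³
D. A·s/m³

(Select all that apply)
B, D

electric charge density has SI base units: A * s / m^3

Checking each option against A * s / m^3:
  A. A/m³: ✗ does not match
  B. C/m³: ✓ matches
  C. C·m³: ✗ does not match
  D. A·s/m³: ✓ matches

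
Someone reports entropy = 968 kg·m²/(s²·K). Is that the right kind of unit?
Yes

entropy has SI base units: kg * m^2 / (s^2 * K)
kg·m²/(s²·K) reduces to the same SI base units, so it is a valid unit for entropy.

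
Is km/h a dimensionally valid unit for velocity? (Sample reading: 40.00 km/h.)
Yes

velocity has SI base units: m / s
km/h reduces to the same SI base units, so it is a valid unit for velocity.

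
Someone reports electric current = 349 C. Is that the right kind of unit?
No

electric current has SI base units: A
C does NOT reduce to A; a valid unit for electric current would be e.g. A.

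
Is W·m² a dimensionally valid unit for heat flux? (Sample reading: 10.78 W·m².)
No

heat flux has SI base units: kg / s^3
W·m² does NOT reduce to kg / s^3; a valid unit for heat flux would be e.g. W/m².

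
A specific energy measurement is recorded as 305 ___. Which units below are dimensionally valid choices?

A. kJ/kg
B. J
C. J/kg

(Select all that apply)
A, C

specific energy has SI base units: m^2 / s^2

Checking each option against m^2 / s^2:
  A. kJ/kg: ✓ matches
  B. J: ✗ does not match
  C. J/kg: ✓ matches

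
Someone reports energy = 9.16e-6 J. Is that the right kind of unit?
Yes

energy has SI base units: kg * m^2 / s^2
J reduces to the same SI base units, so it is a valid unit for energy.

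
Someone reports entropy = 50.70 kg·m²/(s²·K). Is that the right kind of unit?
Yes

entropy has SI base units: kg * m^2 / (s^2 * K)
kg·m²/(s²·K) reduces to the same SI base units, so it is a valid unit for entropy.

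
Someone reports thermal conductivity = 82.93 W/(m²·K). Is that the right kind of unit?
No

thermal conductivity has SI base units: kg * m / (s^3 * K)
W/(m²·K) does NOT reduce to kg * m / (s^3 * K); a valid unit for thermal conductivity would be e.g. W/(m·K).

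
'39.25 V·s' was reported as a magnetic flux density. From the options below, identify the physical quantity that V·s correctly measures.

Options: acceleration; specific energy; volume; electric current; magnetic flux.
magnetic flux

magnetic flux density should have units dimensionally equivalent to kg / (A * s^2) (e.g. T).
The given unit 'V·s' reduces to kg * m^2 / (A * s^2). Of the listed options, that is the dimensionality of magnetic flux.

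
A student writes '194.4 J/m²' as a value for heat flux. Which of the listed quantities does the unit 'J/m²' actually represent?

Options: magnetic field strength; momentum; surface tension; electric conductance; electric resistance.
surface tension

heat flux should have units dimensionally equivalent to kg / s^3 (e.g. W/m²).
The given unit 'J/m²' reduces to kg / s^2. Of the listed options, that is the dimensionality of surface tension.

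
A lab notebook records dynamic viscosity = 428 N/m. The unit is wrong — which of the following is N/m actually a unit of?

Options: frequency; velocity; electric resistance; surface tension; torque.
surface tension

dynamic viscosity should have units dimensionally equivalent to kg / (m * s) (e.g. Pa·s).
The given unit 'N/m' reduces to kg / s^2. Of the listed options, that is the dimensionality of surface tension.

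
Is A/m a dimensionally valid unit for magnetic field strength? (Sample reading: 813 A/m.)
Yes

magnetic field strength has SI base units: A / m
A/m reduces to the same SI base units, so it is a valid unit for magnetic field strength.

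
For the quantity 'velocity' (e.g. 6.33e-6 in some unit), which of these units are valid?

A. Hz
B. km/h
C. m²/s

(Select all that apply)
B

velocity has SI base units: m / s

Checking each option against m / s:
  A. Hz: ✗ does not match
  B. km/h: ✓ matches
  C. m²/s: ✗ does not match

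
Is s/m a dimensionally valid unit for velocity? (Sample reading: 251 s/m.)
No

velocity has SI base units: m / s
s/m does NOT reduce to m / s; a valid unit for velocity would be e.g. m/s.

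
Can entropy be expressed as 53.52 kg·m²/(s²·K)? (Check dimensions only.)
Yes

entropy has SI base units: kg * m^2 / (s^2 * K)
kg·m²/(s²·K) reduces to the same SI base units, so it is a valid unit for entropy.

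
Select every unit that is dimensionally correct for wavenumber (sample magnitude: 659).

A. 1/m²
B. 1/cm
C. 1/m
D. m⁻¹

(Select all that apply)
B, C, D

wavenumber has SI base units: 1 / m

Checking each option against 1 / m:
  A. 1/m²: ✗ does not match
  B. 1/cm: ✓ matches
  C. 1/m: ✓ matches
  D. m⁻¹: ✓ matches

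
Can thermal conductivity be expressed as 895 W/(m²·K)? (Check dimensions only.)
No

thermal conductivity has SI base units: kg * m / (s^3 * K)
W/(m²·K) does NOT reduce to kg * m / (s^3 * K); a valid unit for thermal conductivity would be e.g. W/(m·K).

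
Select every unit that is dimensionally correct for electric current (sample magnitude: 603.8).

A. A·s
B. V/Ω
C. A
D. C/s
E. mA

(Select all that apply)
B, C, D, E

electric current has SI base units: A

Checking each option against A:
  A. A·s: ✗ does not match
  B. V/Ω: ✓ matches
  C. A: ✓ matches
  D. C/s: ✓ matches
  E. mA: ✓ matches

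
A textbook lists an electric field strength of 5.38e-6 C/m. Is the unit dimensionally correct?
No

electric field strength has SI base units: kg * m / (A * s^3)
C/m does NOT reduce to kg * m / (A * s^3); a valid unit for electric field strength would be e.g. V/m.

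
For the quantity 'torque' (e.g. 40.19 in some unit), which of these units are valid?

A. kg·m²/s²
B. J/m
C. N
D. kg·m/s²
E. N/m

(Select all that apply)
A

torque has SI base units: kg * m^2 / s^2

Checking each option against kg * m^2 / s^2:
  A. kg·m²/s²: ✓ matches
  B. J/m: ✗ does not match
  C. N: ✗ does not match
  D. kg·m/s²: ✗ does not match
  E. N/m: ✗ does not match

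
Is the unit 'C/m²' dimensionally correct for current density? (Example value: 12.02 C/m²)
No

current density has SI base units: A / m^2
C/m² does NOT reduce to A / m^2; a valid unit for current density would be e.g. A/m².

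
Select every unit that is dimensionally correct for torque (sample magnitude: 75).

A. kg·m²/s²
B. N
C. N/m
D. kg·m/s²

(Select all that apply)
A

torque has SI base units: kg * m^2 / s^2

Checking each option against kg * m^2 / s^2:
  A. kg·m²/s²: ✓ matches
  B. N: ✗ does not match
  C. N/m: ✗ does not match
  D. kg·m/s²: ✗ does not match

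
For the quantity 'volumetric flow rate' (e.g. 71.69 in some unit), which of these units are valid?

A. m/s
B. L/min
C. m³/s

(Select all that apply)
B, C

volumetric flow rate has SI base units: m^3 / s

Checking each option against m^3 / s:
  A. m/s: ✗ does not match
  B. L/min: ✓ matches
  C. m³/s: ✓ matches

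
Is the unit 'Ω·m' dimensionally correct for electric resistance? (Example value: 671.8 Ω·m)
No

electric resistance has SI base units: kg * m^2 / (A^2 * s^3)
Ω·m does NOT reduce to kg * m^2 / (A^2 * s^3); a valid unit for electric resistance would be e.g. Ω.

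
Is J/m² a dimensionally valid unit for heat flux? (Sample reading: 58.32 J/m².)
No

heat flux has SI base units: kg / s^3
J/m² does NOT reduce to kg / s^3; a valid unit for heat flux would be e.g. W/m².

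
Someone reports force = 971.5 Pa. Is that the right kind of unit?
No

force has SI base units: kg * m / s^2
Pa does NOT reduce to kg * m / s^2; a valid unit for force would be e.g. N.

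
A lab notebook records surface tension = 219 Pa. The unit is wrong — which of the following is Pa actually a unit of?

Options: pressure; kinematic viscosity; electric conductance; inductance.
pressure

surface tension should have units dimensionally equivalent to kg / s^2 (e.g. N/m).
The given unit 'Pa' reduces to kg / (m * s^2). Of the listed options, that is the dimensionality of pressure.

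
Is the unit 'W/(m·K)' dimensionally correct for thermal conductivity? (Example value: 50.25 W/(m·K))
Yes

thermal conductivity has SI base units: kg * m / (s^3 * K)
W/(m·K) reduces to the same SI base units, so it is a valid unit for thermal conductivity.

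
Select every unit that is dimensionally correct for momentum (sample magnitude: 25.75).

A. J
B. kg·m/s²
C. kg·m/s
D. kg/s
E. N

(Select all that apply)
C

momentum has SI base units: kg * m / s

Checking each option against kg * m / s:
  A. J: ✗ does not match
  B. kg·m/s²: ✗ does not match
  C. kg·m/s: ✓ matches
  D. kg/s: ✗ does not match
  E. N: ✗ does not match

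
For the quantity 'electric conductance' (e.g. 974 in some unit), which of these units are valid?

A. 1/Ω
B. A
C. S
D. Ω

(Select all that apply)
A, C

electric conductance has SI base units: A^2 * s^3 / (kg * m^2)

Checking each option against A^2 * s^3 / (kg * m^2):
  A. 1/Ω: ✓ matches
  B. A: ✗ does not match
  C. S: ✓ matches
  D. Ω: ✗ does not match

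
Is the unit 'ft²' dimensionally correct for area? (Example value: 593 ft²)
Yes

area has SI base units: m^2
ft² reduces to the same SI base units, so it is a valid unit for area.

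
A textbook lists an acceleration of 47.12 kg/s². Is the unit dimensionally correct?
No

acceleration has SI base units: m / s^2
kg/s² does NOT reduce to m / s^2; a valid unit for acceleration would be e.g. m/s².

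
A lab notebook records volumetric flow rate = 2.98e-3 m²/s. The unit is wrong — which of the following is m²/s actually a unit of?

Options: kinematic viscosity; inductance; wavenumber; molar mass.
kinematic viscosity

volumetric flow rate should have units dimensionally equivalent to m^3 / s (e.g. m³/s).
The given unit 'm²/s' reduces to m^2 / s. Of the listed options, that is the dimensionality of kinematic viscosity.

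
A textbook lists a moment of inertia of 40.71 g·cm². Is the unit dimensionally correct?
Yes

moment of inertia has SI base units: kg * m^2
g·cm² reduces to the same SI base units, so it is a valid unit for moment of inertia.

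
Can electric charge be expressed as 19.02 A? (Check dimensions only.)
No

electric charge has SI base units: A * s
A does NOT reduce to A * s; a valid unit for electric charge would be e.g. C.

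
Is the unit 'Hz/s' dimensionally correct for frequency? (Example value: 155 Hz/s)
No

frequency has SI base units: 1 / s
Hz/s does NOT reduce to 1 / s; a valid unit for frequency would be e.g. Hz.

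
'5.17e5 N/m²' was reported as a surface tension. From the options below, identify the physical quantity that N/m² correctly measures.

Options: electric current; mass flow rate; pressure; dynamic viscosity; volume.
pressure

surface tension should have units dimensionally equivalent to kg / s^2 (e.g. N/m).
The given unit 'N/m²' reduces to kg / (m * s^2). Of the listed options, that is the dimensionality of pressure.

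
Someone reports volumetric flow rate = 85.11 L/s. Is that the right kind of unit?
Yes

volumetric flow rate has SI base units: m^3 / s
L/s reduces to the same SI base units, so it is a valid unit for volumetric flow rate.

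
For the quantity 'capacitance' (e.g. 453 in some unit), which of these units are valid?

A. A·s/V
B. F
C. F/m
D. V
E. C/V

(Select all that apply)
A, B, E

capacitance has SI base units: A^2 * s^4 / (kg * m^2)

Checking each option against A^2 * s^4 / (kg * m^2):
  A. A·s/V: ✓ matches
  B. F: ✓ matches
  C. F/m: ✗ does not match
  D. V: ✗ does not match
  E. C/V: ✓ matches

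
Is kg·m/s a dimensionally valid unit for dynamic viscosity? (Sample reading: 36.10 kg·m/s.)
No

dynamic viscosity has SI base units: kg / (m * s)
kg·m/s does NOT reduce to kg / (m * s); a valid unit for dynamic viscosity would be e.g. Pa·s.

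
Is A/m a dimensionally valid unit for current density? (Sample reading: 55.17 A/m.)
No

current density has SI base units: A / m^2
A/m does NOT reduce to A / m^2; a valid unit for current density would be e.g. A/m².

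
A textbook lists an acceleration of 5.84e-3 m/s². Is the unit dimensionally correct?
Yes

acceleration has SI base units: m / s^2
m/s² reduces to the same SI base units, so it is a valid unit for acceleration.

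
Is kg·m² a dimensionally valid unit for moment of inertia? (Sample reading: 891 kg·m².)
Yes

moment of inertia has SI base units: kg * m^2
kg·m² reduces to the same SI base units, so it is a valid unit for moment of inertia.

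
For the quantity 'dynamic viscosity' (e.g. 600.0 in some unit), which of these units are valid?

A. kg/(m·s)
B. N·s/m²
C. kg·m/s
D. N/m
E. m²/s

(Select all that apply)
A, B

dynamic viscosity has SI base units: kg / (m * s)

Checking each option against kg / (m * s):
  A. kg/(m·s): ✓ matches
  B. N·s/m²: ✓ matches
  C. kg·m/s: ✗ does not match
  D. N/m: ✗ does not match
  E. m²/s: ✗ does not match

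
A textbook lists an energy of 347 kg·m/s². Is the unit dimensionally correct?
No

energy has SI base units: kg * m^2 / s^2
kg·m/s² does NOT reduce to kg * m^2 / s^2; a valid unit for energy would be e.g. J.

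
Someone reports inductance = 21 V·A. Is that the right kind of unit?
No

inductance has SI base units: kg * m^2 / (A^2 * s^2)
V·A does NOT reduce to kg * m^2 / (A^2 * s^2); a valid unit for inductance would be e.g. H.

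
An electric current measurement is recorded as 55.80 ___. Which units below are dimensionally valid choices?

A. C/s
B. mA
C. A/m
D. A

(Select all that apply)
A, B, D

electric current has SI base units: A

Checking each option against A:
  A. C/s: ✓ matches
  B. mA: ✓ matches
  C. A/m: ✗ does not match
  D. A: ✓ matches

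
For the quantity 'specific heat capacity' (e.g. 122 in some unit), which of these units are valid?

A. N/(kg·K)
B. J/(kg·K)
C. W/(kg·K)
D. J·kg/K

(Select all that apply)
B

specific heat capacity has SI base units: m^2 / (s^2 * K)

Checking each option against m^2 / (s^2 * K):
  A. N/(kg·K): ✗ does not match
  B. J/(kg·K): ✓ matches
  C. W/(kg·K): ✗ does not match
  D. J·kg/K: ✗ does not match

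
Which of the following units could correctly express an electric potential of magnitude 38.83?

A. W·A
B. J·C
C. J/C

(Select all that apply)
C

electric potential has SI base units: kg * m^2 / (A * s^3)

Checking each option against kg * m^2 / (A * s^3):
  A. W·A: ✗ does not match
  B. J·C: ✗ does not match
  C. J/C: ✓ matches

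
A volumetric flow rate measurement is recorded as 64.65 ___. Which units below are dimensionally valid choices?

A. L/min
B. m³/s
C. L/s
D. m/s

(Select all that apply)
A, B, C

volumetric flow rate has SI base units: m^3 / s

Checking each option against m^3 / s:
  A. L/min: ✓ matches
  B. m³/s: ✓ matches
  C. L/s: ✓ matches
  D. m/s: ✗ does not match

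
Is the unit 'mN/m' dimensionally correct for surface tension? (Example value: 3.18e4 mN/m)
Yes

surface tension has SI base units: kg / s^2
mN/m reduces to the same SI base units, so it is a valid unit for surface tension.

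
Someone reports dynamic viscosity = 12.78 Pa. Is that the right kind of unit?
No

dynamic viscosity has SI base units: kg / (m * s)
Pa does NOT reduce to kg / (m * s); a valid unit for dynamic viscosity would be e.g. Pa·s.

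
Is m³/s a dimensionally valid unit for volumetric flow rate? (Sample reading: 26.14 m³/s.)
Yes

volumetric flow rate has SI base units: m^3 / s
m³/s reduces to the same SI base units, so it is a valid unit for volumetric flow rate.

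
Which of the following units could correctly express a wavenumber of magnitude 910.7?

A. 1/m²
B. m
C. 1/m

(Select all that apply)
C

wavenumber has SI base units: 1 / m

Checking each option against 1 / m:
  A. 1/m²: ✗ does not match
  B. m: ✗ does not match
  C. 1/m: ✓ matches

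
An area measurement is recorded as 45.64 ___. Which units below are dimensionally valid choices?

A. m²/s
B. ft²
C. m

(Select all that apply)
B

area has SI base units: m^2

Checking each option against m^2:
  A. m²/s: ✗ does not match
  B. ft²: ✓ matches
  C. m: ✗ does not match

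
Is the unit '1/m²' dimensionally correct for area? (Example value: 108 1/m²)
No

area has SI base units: m^2
1/m² does NOT reduce to m^2; a valid unit for area would be e.g. m².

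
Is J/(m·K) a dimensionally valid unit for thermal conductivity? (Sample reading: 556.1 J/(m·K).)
No

thermal conductivity has SI base units: kg * m / (s^3 * K)
J/(m·K) does NOT reduce to kg * m / (s^3 * K); a valid unit for thermal conductivity would be e.g. W/(m·K).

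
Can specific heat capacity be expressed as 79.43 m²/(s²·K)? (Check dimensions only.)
Yes

specific heat capacity has SI base units: m^2 / (s^2 * K)
m²/(s²·K) reduces to the same SI base units, so it is a valid unit for specific heat capacity.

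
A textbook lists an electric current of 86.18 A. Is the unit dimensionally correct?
Yes

electric current has SI base units: A
A reduces to the same SI base units, so it is a valid unit for electric current.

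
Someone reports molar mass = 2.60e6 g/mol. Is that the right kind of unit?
Yes

molar mass has SI base units: kg / mol
g/mol reduces to the same SI base units, so it is a valid unit for molar mass.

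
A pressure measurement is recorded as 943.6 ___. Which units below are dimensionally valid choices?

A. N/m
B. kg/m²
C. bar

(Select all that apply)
C

pressure has SI base units: kg / (m * s^2)

Checking each option against kg / (m * s^2):
  A. N/m: ✗ does not match
  B. kg/m²: ✗ does not match
  C. bar: ✓ matches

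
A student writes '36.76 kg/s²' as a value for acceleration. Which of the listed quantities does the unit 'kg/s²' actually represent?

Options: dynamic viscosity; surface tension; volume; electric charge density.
surface tension

acceleration should have units dimensionally equivalent to m / s^2 (e.g. m/s²).
The given unit 'kg/s²' reduces to kg / s^2. Of the listed options, that is the dimensionality of surface tension.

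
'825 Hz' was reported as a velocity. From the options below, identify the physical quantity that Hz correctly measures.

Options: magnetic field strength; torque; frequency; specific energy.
frequency

velocity should have units dimensionally equivalent to m / s (e.g. m/s).
The given unit 'Hz' reduces to 1 / s. Of the listed options, that is the dimensionality of frequency.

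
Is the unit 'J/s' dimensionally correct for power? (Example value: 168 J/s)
Yes

power has SI base units: kg * m^2 / s^3
J/s reduces to the same SI base units, so it is a valid unit for power.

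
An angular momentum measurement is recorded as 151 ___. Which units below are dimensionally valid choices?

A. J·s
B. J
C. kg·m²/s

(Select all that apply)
A, C

angular momentum has SI base units: kg * m^2 / s

Checking each option against kg * m^2 / s:
  A. J·s: ✓ matches
  B. J: ✗ does not match
  C. kg·m²/s: ✓ matches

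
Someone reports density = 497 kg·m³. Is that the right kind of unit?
No

density has SI base units: kg / m^3
kg·m³ does NOT reduce to kg / m^3; a valid unit for density would be e.g. kg/m³.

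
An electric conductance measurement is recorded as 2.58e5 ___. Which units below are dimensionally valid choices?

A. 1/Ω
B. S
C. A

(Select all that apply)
A, B

electric conductance has SI base units: A^2 * s^3 / (kg * m^2)

Checking each option against A^2 * s^3 / (kg * m^2):
  A. 1/Ω: ✓ matches
  B. S: ✓ matches
  C. A: ✗ does not match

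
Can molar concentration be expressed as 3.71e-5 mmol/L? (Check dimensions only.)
Yes

molar concentration has SI base units: mol / m^3
mmol/L reduces to the same SI base units, so it is a valid unit for molar concentration.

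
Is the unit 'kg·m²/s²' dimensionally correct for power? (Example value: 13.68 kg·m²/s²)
No

power has SI base units: kg * m^2 / s^3
kg·m²/s² does NOT reduce to kg * m^2 / s^3; a valid unit for power would be e.g. W.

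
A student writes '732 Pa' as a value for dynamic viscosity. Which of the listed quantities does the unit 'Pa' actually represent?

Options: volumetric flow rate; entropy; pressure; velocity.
pressure

dynamic viscosity should have units dimensionally equivalent to kg / (m * s) (e.g. Pa·s).
The given unit 'Pa' reduces to kg / (m * s^2). Of the listed options, that is the dimensionality of pressure.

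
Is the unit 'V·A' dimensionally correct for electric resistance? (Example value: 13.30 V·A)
No

electric resistance has SI base units: kg * m^2 / (A^2 * s^3)
V·A does NOT reduce to kg * m^2 / (A^2 * s^3); a valid unit for electric resistance would be e.g. Ω.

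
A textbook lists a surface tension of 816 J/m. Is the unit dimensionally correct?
No

surface tension has SI base units: kg / s^2
J/m does NOT reduce to kg / s^2; a valid unit for surface tension would be e.g. N/m.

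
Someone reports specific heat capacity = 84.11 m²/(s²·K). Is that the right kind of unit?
Yes

specific heat capacity has SI base units: m^2 / (s^2 * K)
m²/(s²·K) reduces to the same SI base units, so it is a valid unit for specific heat capacity.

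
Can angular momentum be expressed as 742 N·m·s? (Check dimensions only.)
Yes

angular momentum has SI base units: kg * m^2 / s
N·m·s reduces to the same SI base units, so it is a valid unit for angular momentum.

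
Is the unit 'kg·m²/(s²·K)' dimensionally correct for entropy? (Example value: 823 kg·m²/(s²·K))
Yes

entropy has SI base units: kg * m^2 / (s^2 * K)
kg·m²/(s²·K) reduces to the same SI base units, so it is a valid unit for entropy.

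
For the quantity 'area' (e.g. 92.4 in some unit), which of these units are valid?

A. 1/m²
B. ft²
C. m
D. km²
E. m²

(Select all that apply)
B, D, E

area has SI base units: m^2

Checking each option against m^2:
  A. 1/m²: ✗ does not match
  B. ft²: ✓ matches
  C. m: ✗ does not match
  D. km²: ✓ matches
  E. m²: ✓ matches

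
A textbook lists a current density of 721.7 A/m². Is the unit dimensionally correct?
Yes

current density has SI base units: A / m^2
A/m² reduces to the same SI base units, so it is a valid unit for current density.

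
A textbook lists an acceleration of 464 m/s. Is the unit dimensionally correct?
No

acceleration has SI base units: m / s^2
m/s does NOT reduce to m / s^2; a valid unit for acceleration would be e.g. m/s².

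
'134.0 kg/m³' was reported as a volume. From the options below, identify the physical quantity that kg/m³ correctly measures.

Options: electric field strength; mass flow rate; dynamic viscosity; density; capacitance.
density

volume should have units dimensionally equivalent to m^3 (e.g. m³).
The given unit 'kg/m³' reduces to kg / m^3. Of the listed options, that is the dimensionality of density.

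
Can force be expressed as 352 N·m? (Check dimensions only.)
No

force has SI base units: kg * m / s^2
N·m does NOT reduce to kg * m / s^2; a valid unit for force would be e.g. N.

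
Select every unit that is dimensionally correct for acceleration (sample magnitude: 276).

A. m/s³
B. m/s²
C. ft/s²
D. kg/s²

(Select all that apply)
B, C

acceleration has SI base units: m / s^2

Checking each option against m / s^2:
  A. m/s³: ✗ does not match
  B. m/s²: ✓ matches
  C. ft/s²: ✓ matches
  D. kg/s²: ✗ does not match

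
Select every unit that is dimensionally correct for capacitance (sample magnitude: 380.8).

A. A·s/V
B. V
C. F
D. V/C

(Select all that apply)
A, C

capacitance has SI base units: A^2 * s^4 / (kg * m^2)

Checking each option against A^2 * s^4 / (kg * m^2):
  A. A·s/V: ✓ matches
  B. V: ✗ does not match
  C. F: ✓ matches
  D. V/C: ✗ does not match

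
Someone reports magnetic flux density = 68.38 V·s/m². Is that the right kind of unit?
Yes

magnetic flux density has SI base units: kg / (A * s^2)
V·s/m² reduces to the same SI base units, so it is a valid unit for magnetic flux density.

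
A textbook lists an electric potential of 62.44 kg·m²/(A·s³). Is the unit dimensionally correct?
Yes

electric potential has SI base units: kg * m^2 / (A * s^3)
kg·m²/(A·s³) reduces to the same SI base units, so it is a valid unit for electric potential.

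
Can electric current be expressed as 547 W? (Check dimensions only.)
No

electric current has SI base units: A
W does NOT reduce to A; a valid unit for electric current would be e.g. A.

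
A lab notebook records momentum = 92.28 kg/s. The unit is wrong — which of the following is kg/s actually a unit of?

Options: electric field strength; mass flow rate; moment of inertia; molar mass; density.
mass flow rate

momentum should have units dimensionally equivalent to kg * m / s (e.g. kg·m/s).
The given unit 'kg/s' reduces to kg / s. Of the listed options, that is the dimensionality of mass flow rate.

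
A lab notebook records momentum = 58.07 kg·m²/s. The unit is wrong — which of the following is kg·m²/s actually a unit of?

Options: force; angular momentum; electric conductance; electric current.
angular momentum

momentum should have units dimensionally equivalent to kg * m / s (e.g. kg·m/s).
The given unit 'kg·m²/s' reduces to kg * m^2 / s. Of the listed options, that is the dimensionality of angular momentum.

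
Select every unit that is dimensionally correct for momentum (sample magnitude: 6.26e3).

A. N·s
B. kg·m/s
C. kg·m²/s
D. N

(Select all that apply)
A, B

momentum has SI base units: kg * m / s

Checking each option against kg * m / s:
  A. N·s: ✓ matches
  B. kg·m/s: ✓ matches
  C. kg·m²/s: ✗ does not match
  D. N: ✗ does not match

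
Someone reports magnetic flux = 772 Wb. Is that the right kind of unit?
Yes

magnetic flux has SI base units: kg * m^2 / (A * s^2)
Wb reduces to the same SI base units, so it is a valid unit for magnetic flux.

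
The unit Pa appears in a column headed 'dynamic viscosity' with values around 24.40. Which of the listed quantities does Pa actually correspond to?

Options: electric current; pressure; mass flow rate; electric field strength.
pressure

dynamic viscosity should have units dimensionally equivalent to kg / (m * s) (e.g. Pa·s).
The given unit 'Pa' reduces to kg / (m * s^2). Of the listed options, that is the dimensionality of pressure.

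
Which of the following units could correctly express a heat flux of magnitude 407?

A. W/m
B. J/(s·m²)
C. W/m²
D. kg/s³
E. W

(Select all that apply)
B, C, D

heat flux has SI base units: kg / s^3

Checking each option against kg / s^3:
  A. W/m: ✗ does not match
  B. J/(s·m²): ✓ matches
  C. W/m²: ✓ matches
  D. kg/s³: ✓ matches
  E. W: ✗ does not match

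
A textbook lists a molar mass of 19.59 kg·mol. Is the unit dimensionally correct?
No

molar mass has SI base units: kg / mol
kg·mol does NOT reduce to kg / mol; a valid unit for molar mass would be e.g. kg/mol.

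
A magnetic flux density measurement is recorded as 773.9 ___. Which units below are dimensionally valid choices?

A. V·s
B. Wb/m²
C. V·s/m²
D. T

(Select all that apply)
B, C, D

magnetic flux density has SI base units: kg / (A * s^2)

Checking each option against kg / (A * s^2):
  A. V·s: ✗ does not match
  B. Wb/m²: ✓ matches
  C. V·s/m²: ✓ matches
  D. T: ✓ matches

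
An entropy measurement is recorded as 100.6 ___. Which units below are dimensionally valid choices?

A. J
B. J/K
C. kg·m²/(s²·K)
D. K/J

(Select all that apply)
B, C

entropy has SI base units: kg * m^2 / (s^2 * K)

Checking each option against kg * m^2 / (s^2 * K):
  A. J: ✗ does not match
  B. J/K: ✓ matches
  C. kg·m²/(s²·K): ✓ matches
  D. K/J: ✗ does not match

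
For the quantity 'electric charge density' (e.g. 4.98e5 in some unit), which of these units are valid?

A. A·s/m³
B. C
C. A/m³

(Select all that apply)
A

electric charge density has SI base units: A * s / m^3

Checking each option against A * s / m^3:
  A. A·s/m³: ✓ matches
  B. C: ✗ does not match
  C. A/m³: ✗ does not match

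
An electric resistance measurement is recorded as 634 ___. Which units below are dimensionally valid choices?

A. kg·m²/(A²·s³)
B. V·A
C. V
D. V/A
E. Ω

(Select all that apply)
A, D, E

electric resistance has SI base units: kg * m^2 / (A^2 * s^3)

Checking each option against kg * m^2 / (A^2 * s^3):
  A. kg·m²/(A²·s³): ✓ matches
  B. V·A: ✗ does not match
  C. V: ✗ does not match
  D. V/A: ✓ matches
  E. Ω: ✓ matches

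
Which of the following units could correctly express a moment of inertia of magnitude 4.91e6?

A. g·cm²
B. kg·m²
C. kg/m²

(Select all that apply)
A, B

moment of inertia has SI base units: kg * m^2

Checking each option against kg * m^2:
  A. g·cm²: ✓ matches
  B. kg·m²: ✓ matches
  C. kg/m²: ✗ does not match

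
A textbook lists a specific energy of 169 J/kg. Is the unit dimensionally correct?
Yes

specific energy has SI base units: m^2 / s^2
J/kg reduces to the same SI base units, so it is a valid unit for specific energy.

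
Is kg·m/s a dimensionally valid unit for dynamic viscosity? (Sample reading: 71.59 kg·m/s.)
No

dynamic viscosity has SI base units: kg / (m * s)
kg·m/s does NOT reduce to kg / (m * s); a valid unit for dynamic viscosity would be e.g. Pa·s.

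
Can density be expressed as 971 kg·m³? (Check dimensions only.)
No

density has SI base units: kg / m^3
kg·m³ does NOT reduce to kg / m^3; a valid unit for density would be e.g. kg/m³.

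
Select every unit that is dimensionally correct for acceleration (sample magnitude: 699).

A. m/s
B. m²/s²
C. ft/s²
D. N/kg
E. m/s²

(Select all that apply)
C, D, E

acceleration has SI base units: m / s^2

Checking each option against m / s^2:
  A. m/s: ✗ does not match
  B. m²/s²: ✗ does not match
  C. ft/s²: ✓ matches
  D. N/kg: ✓ matches
  E. m/s²: ✓ matches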